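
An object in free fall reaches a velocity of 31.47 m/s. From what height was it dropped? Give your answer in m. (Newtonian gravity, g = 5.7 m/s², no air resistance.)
h = v²/(2g) = 86.87 m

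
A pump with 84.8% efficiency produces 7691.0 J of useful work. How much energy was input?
W_in = W_out/η = 7691.0/0.848 = 9069.6 J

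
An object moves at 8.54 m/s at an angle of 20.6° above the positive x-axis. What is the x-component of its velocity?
vₓ = v cos(θ) = 8.54 × cos(20.6°) = 7.99 m/s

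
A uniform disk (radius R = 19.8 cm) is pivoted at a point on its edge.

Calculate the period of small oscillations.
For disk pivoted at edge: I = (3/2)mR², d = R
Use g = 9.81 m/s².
I/m = (3/2)R² = 0.05881 m²; d = R = 0.198 m
T = 2π√((3/2)R²/(gR)) = 2π√(3R/(2g)) = 1.093 s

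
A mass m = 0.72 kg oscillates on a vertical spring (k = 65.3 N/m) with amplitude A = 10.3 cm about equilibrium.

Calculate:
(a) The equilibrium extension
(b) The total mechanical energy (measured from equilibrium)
x_eq = mg/k = 0.72×9.81/65.3 = 0.1082 m = 10.82 cm
E = ½kA² = ½×65.3×(0.103)² = 0.3464 J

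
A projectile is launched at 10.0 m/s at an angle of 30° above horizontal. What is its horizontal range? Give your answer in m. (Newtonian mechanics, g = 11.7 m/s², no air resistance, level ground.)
R = v₀² sin(2θ) / g = 7.402 m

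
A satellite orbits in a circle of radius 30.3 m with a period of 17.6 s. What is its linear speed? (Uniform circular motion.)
v = 2πr/T = 2π×30.3/17.6 = 10.82 m/s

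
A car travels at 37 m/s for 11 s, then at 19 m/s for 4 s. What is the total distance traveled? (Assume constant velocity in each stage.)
d₁ = v₁t₁ = 37 × 11 = 407 m
d₂ = v₂t₂ = 19 × 4 = 76 m
d_total = 407 + 76 = 483 m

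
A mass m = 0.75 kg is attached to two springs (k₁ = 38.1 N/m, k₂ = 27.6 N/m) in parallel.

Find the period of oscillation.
k_eq = k₁+k₂ = 65.7 N/m
T = 2π√(m/k_eq) = 2π√(0.75/65.7) = 0.6713 s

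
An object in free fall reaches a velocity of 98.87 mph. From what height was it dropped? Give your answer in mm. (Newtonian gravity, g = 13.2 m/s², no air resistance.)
h = v²/(2g) (with unit conversion) = 74000.0 mm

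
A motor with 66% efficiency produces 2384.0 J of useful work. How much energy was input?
W_in = W_out/η = 2384.0/0.66 = 3612.1 J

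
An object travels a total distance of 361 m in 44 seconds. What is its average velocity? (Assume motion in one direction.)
v_avg = Δd / Δt = 361 / 44 = 8.2 m/s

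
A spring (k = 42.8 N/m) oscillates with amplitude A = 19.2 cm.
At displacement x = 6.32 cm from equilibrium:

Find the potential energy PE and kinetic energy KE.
E_total = ½kA² = ½×42.8×(0.192)² = 0.7889 J
PE = ½kx² = ½×42.8×(0.0632)² = 0.08548 J
KE = E_total − PE = 0.7034 J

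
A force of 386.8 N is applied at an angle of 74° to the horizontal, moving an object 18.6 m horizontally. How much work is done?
W = Fd cosθ = 386.8×18.6×cos(74°) = 1983.1 J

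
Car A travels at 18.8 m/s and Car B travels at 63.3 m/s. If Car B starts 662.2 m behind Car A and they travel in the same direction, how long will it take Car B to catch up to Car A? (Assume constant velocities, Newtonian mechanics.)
Relative speed: v_rel = 63.3 - 18.8 = 44.5 m/s
Time to catch: t = d₀/v_rel = 662.2/44.5 = 14.88 s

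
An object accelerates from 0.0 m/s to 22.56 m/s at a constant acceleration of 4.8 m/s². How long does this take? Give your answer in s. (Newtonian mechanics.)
t = (v - v₀)/a = 4.7 s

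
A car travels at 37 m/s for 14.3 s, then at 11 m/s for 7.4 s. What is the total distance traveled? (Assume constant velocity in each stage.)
d₁ = v₁t₁ = 37 × 14.3 = 529.1 m
d₂ = v₂t₂ = 11 × 7.4 = 81.4 m
d_total = 529.1 + 81.4 = 610.5 m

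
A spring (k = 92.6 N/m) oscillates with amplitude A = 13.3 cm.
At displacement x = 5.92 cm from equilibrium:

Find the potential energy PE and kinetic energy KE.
E_total = ½kA² = ½×92.6×(0.133)² = 0.819 J
PE = ½kx² = ½×92.6×(0.0592)² = 0.1623 J
KE = E_total − PE = 0.6567 J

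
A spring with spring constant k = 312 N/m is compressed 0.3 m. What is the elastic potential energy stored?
PE = ½kx² = ½×312×0.3² = 14.04 J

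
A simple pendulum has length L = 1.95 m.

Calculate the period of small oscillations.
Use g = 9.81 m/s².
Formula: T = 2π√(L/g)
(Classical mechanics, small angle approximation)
T = 2π√(L/g) = 2π√(1.95/9.81) = 2.801 s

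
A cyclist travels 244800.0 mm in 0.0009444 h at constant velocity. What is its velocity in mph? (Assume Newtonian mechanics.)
v = d/t (with unit conversion) = 161.1 mph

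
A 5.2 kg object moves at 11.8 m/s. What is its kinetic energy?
KE = ½mv² = ½×5.2×11.8² = 362.024 J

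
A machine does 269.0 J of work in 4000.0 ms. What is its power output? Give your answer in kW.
P = W/t = 269 J / 4 s = 67.25 W = 0.06725 kW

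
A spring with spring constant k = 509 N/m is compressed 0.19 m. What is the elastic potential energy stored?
PE = ½kx² = ½×509×0.19² = 9.187 J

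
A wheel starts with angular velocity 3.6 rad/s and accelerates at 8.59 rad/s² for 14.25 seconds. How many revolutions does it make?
θ = ω₀t + ½αt² = 3.6×14.25 + ½×8.59×14.25² = 923.45 rad
Revolutions = θ/(2π) = 923.45/(2π) = 146.97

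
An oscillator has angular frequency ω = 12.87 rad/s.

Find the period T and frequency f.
T = 2π/ω = 2π/12.87 = 0.4882 s; f = ω/2π = 2.048 Hz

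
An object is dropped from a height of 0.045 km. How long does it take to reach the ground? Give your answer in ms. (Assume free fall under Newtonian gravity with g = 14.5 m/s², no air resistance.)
t = √(2h/g) (with unit conversion) = 2491.0 ms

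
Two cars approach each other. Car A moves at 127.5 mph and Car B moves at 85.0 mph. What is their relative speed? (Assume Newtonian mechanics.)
v_rel = v_A + v_B = 127.5 + 85.0 = 212.5 mph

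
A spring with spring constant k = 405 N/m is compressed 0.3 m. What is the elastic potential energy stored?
PE = ½kx² = ½×405×0.3² = 18.22 J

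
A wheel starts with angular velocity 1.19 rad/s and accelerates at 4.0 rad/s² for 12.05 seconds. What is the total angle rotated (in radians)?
θ = ω₀t + ½αt² = 1.19×12.05 + ½×4.0×12.05² = 304.74 rad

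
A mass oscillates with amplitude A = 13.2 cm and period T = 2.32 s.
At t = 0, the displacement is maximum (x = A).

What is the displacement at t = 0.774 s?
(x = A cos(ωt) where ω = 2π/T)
ω = 2π/T = 2π/2.32 = 2.708 rad/s
x = A cos(ωt) = 13.2×cos(2.708×0.774) = -6.621 cm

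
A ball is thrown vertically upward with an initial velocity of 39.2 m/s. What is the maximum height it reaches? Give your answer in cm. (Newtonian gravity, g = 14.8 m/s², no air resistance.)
h_max = v₀²/(2g) (with unit conversion) = 5191.0 cm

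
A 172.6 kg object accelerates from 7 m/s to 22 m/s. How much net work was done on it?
W_net = ΔKE = ½m(v₂² − v₁²) = ½×172.6×(22² − 7²) = 37540.5 J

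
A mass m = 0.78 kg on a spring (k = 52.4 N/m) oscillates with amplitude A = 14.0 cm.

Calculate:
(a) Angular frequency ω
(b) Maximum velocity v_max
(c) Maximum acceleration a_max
ω = √(k/m) = √(52.4/0.78) = 8.196 rad/s
v_max = ωA = 8.196×0.14 = 1.147 m/s
a_max = ω²A = 8.196²×0.14 = 9.405 m/s²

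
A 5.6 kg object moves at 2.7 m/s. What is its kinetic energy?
KE = ½mv² = ½×5.6×2.7² = 20.412 J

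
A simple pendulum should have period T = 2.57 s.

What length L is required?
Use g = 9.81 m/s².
T = 2π√(L/g) → L = g(T/2π)² = 9.81×(2.57/2π)² = 1.641 m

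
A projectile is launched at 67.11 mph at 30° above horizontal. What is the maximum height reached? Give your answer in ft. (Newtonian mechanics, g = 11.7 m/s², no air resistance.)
H = v₀²sin²(θ)/(2g) (with unit conversion) = 31.55 ft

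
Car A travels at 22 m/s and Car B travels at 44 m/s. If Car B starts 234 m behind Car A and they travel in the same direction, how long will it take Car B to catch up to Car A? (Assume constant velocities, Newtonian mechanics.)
Relative speed: v_rel = 44 - 22 = 22 m/s
Time to catch: t = d₀/v_rel = 234/22 = 10.64 s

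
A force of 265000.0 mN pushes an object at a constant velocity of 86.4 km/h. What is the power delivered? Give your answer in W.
P = Fv = 265 N × 24 m/s = 6360 W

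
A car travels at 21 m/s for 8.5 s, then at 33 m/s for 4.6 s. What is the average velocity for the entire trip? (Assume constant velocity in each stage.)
d₁ = v₁t₁ = 21 × 8.5 = 178.5 m
d₂ = v₂t₂ = 33 × 4.6 = 151.8 m
d_total = 330.3 m, t_total = 13.1 s
v_avg = d_total/t_total = 330.3/13.1 = 25.21 m/s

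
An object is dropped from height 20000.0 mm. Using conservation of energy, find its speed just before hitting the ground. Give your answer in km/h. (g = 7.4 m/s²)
mgh = ½mv² → v = √(2gh) = √(2×7.4×20) = 17.2 m/s = 61.94 km/h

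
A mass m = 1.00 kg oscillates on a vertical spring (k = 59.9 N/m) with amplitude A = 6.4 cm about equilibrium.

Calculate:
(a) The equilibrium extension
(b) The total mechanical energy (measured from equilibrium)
x_eq = mg/k = 1.0×9.81/59.9 = 0.1638 m = 16.38 cm
E = ½kA² = ½×59.9×(0.064)² = 0.1227 J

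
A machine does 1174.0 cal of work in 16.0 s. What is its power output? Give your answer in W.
P = W/t = 4912 J / 16 s = 307 W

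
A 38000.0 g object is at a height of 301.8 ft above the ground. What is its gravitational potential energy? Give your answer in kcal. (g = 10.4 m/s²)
PE = mgh = 38 kg × 10.4 m/s² × 91.99 m = 3.635e+04 J = 8.689 kcal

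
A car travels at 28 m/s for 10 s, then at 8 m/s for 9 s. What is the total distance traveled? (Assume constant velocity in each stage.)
d₁ = v₁t₁ = 28 × 10 = 280 m
d₂ = v₂t₂ = 8 × 9 = 72 m
d_total = 280 + 72 = 352 m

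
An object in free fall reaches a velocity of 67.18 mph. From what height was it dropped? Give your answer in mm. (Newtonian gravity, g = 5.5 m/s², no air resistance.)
h = v²/(2g) (with unit conversion) = 81990.0 mm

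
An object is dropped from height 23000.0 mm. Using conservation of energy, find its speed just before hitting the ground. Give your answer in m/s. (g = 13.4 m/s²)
mgh = ½mv² → v = √(2gh) = √(2×13.4×23) = 24.83 m/s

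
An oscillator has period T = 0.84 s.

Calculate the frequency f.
f = 1/T = 1/0.84 = 1.19 Hz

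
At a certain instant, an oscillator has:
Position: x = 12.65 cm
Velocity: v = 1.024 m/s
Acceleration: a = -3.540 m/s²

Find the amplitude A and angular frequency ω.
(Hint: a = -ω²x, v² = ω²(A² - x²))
a = −ω²x → ω = √(|a|/x) = √(3.54/0.1265) = 5.29 rad/s
v² = ω²(A² − x²) → A = √(x² + v²/ω²) = √(0.1265² + 1.024²/5.29²) = 0.2312 m = 23.12 cm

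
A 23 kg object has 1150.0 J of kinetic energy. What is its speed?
KE = ½mv² → v = √(2KE/m) = √(2×1150.0/23) = 10.0 m/s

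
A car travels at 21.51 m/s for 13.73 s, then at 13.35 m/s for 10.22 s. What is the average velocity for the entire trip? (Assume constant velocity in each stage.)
d₁ = v₁t₁ = 21.51 × 13.73 = 295.332 m
d₂ = v₂t₂ = 13.35 × 10.22 = 136.437 m
d_total = 431.77 m, t_total = 23.95 s
v_avg = d_total/t_total = 431.77/23.95 = 18.03 m/s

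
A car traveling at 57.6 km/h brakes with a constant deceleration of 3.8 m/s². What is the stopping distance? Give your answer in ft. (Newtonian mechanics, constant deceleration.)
d = v₀² / (2a) (with unit conversion) = 110.5 ft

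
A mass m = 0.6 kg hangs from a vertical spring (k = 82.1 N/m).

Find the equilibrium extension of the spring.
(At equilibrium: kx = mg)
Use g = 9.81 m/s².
x_eq = mg/k = 0.6×9.81/82.1 = 0.07169 m = 7.169 cm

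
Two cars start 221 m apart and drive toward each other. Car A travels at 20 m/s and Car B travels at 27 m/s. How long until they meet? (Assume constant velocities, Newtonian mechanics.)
Combined speed: v_combined = 20 + 27 = 47 m/s
Time to meet: t = d/47 = 221/47 = 4.7 s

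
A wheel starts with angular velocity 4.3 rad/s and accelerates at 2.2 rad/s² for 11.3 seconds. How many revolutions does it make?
θ = ω₀t + ½αt² = 4.3×11.3 + ½×2.2×11.3² = 189.05 rad
Revolutions = θ/(2π) = 189.05/(2π) = 30.09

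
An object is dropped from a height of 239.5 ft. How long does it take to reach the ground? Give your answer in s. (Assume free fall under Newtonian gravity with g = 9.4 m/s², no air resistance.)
t = √(2h/g) (with unit conversion) = 3.941 s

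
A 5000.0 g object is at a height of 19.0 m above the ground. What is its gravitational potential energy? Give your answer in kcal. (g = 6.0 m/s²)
PE = mgh = 5 kg × 6.0 m/s² × 19 m = 570 J = 0.1362 kcal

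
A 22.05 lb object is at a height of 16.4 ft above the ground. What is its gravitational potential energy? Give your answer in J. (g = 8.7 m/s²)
PE = mgh = 10 kg × 8.7 m/s² × 4.999 m = 435 J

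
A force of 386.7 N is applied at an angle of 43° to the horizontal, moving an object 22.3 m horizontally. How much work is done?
W = Fd cosθ = 386.7×22.3×cos(43°) = 6306.8 J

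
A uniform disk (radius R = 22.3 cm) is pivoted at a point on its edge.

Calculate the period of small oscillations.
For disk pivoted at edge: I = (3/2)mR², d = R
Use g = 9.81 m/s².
I/m = (3/2)R² = 0.07459 m²; d = R = 0.223 m
T = 2π√((3/2)R²/(gR)) = 2π√(3R/(2g)) = 1.16 s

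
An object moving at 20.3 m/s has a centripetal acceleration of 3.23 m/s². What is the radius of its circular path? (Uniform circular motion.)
r = v²/a_c = 20.3²/3.23 = 127.58 m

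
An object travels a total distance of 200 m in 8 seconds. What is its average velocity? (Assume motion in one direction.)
v_avg = Δd / Δt = 200 / 8 = 25.0 m/s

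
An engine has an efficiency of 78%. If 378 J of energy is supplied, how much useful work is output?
W_out = η × W_in = 0.78 × 378 = 294.84 J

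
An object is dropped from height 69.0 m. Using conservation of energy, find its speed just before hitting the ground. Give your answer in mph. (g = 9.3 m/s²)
mgh = ½mv² → v = √(2gh) = √(2×9.3×69) = 35.82 m/s = 80.14 mph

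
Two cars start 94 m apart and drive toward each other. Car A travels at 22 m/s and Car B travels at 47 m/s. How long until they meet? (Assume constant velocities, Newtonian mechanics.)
Combined speed: v_combined = 22 + 47 = 69 m/s
Time to meet: t = d/69 = 94/69 = 1.36 s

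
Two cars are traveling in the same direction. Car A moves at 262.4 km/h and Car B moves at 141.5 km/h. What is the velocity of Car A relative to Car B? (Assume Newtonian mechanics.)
v_rel = v_A - v_B = 262.4 - 141.5 = 120.9 km/h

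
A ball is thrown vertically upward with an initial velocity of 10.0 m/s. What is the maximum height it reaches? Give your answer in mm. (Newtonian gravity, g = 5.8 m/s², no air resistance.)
h_max = v₀²/(2g) (with unit conversion) = 8621.0 mm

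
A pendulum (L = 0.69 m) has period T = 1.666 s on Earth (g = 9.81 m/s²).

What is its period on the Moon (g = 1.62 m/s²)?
T = 2π√(L/g), so T_moon/T_earth = √(g_earth/g_moon)
T_moon = 2π√(0.69/1.62) = 4.101 s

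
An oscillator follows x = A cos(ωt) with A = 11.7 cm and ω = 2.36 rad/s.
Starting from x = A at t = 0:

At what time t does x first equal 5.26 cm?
cos(ωt) = x/A = 5.26/11.7 = 0.4496
ωt = arccos(0.4496) = 1.105 rad
t = 1.105/2.36 = 0.468 s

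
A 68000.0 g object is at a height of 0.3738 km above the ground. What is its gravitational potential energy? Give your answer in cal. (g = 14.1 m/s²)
PE = mgh = 68 kg × 14.1 m/s² × 373.8 m = 3.584e+05 J = 85660.0 cal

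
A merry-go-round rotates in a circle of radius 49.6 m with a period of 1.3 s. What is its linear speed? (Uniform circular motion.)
v = 2πr/T = 2π×49.6/1.3 = 239.73 m/s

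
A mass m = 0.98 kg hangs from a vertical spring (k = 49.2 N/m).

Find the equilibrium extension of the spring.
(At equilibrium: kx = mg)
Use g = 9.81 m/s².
x_eq = mg/k = 0.98×9.81/49.2 = 0.1954 m = 19.54 cm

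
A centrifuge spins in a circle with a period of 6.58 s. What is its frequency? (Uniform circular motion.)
f = 1/T = 1/6.58 = 0.152 Hz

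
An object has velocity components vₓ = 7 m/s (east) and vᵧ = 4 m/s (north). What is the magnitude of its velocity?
|v| = √(vₓ² + vᵧ²) = √(7² + 4²) = √(65) = 8.06 m/s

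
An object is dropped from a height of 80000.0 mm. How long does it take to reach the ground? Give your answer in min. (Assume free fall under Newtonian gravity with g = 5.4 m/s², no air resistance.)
t = √(2h/g) (with unit conversion) = 0.09072 min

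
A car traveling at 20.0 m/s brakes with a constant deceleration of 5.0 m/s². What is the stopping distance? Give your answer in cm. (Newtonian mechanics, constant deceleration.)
d = v₀² / (2a) (with unit conversion) = 4000.0 cm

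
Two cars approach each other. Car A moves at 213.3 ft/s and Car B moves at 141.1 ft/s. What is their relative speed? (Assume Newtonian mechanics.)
v_rel = v_A + v_B = 213.3 + 141.1 = 354.4 ft/s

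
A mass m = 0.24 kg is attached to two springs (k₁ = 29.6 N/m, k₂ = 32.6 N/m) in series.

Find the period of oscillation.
k_eq = k₁k₂/(k₁+k₂) = 15.51 N/m
T = 2π√(m/k_eq) = 2π√(0.24/15.51) = 0.7815 s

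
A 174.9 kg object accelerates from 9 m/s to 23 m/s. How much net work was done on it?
W_net = ΔKE = ½m(v₂² − v₁²) = ½×174.9×(23² − 9²) = 39177.6 J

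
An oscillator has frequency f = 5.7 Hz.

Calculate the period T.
T = 1/f = 1/5.7 = 0.1754 s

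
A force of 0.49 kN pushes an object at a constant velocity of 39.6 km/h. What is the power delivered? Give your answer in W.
P = Fv = 490 N × 11 m/s = 5390 W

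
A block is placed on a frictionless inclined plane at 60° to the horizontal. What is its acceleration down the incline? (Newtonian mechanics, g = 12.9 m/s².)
a = g sin(θ) = 12.9 × sin(60°) = 12.9 × 0.866 = 11.17 m/s²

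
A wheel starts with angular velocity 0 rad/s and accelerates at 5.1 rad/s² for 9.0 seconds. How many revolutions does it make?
θ = ω₀t + ½αt² = 0×9.0 + ½×5.1×9.0² = 206.55 rad
Revolutions = θ/(2π) = 206.55/(2π) = 32.87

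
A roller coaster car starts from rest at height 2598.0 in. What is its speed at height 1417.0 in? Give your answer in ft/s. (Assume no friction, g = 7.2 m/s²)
mgh₁ = ½mv₂² + mgh₂ → v₂ = √(2g(h₁−h₂)) = √(2×7.2×(65.99−35.99)) = 20.78 m/s = 68.19 ft/s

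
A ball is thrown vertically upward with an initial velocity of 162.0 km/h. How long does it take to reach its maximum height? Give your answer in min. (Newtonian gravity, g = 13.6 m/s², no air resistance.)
t_up = v₀/g (with unit conversion) = 0.05515 min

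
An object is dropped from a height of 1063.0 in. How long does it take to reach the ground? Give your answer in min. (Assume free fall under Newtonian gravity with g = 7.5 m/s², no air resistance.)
t = √(2h/g) (with unit conversion) = 0.04472 min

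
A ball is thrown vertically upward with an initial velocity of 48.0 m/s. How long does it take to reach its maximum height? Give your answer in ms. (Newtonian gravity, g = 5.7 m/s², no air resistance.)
t_up = v₀/g (with unit conversion) = 8421.0 ms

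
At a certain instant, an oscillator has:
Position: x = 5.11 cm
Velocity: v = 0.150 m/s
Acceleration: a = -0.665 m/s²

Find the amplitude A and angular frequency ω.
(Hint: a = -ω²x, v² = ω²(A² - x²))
a = −ω²x → ω = √(|a|/x) = √(0.665/0.0511) = 3.607 rad/s
v² = ω²(A² − x²) → A = √(x² + v²/ω²) = √(0.0511² + 0.15²/3.607²) = 0.06588 m = 6.588 cm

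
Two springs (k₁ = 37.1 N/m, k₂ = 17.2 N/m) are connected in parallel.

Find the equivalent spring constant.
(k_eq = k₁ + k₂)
k_eq = k₁ + k₂ = 37.1 + 17.2 = 54.3 N/m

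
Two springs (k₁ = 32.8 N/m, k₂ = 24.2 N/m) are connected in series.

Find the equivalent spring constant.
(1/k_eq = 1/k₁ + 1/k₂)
1/k_eq = 1/32.8 + 1/24.2 = 0.07181; k_eq = 13.93 N/m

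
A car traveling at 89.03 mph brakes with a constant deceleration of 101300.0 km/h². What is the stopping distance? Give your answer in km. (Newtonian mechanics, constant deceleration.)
d = v₀² / (2a) (with unit conversion) = 0.1013 km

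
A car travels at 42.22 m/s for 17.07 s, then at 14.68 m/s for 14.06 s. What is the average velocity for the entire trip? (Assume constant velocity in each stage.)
d₁ = v₁t₁ = 42.22 × 17.07 = 720.695 m
d₂ = v₂t₂ = 14.68 × 14.06 = 206.401 m
d_total = 927.1 m, t_total = 31.13 s
v_avg = d_total/t_total = 927.1/31.13 = 29.78 m/s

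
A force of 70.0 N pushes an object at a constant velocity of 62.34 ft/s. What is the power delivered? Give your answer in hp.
P = Fv = 70 N × 19 m/s = 1330 W = 1.784 hp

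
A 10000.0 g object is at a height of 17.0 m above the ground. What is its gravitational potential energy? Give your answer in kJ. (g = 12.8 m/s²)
PE = mgh = 10 kg × 12.8 m/s² × 17 m = 2176 J = 2.176 kJ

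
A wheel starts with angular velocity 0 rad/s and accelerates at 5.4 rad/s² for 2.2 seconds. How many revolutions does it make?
θ = ω₀t + ½αt² = 0×2.2 + ½×5.4×2.2² = 13.07 rad
Revolutions = θ/(2π) = 13.07/(2π) = 2.08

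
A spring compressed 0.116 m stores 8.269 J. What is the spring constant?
PE = ½kx² → k = 2PE/x² = 2×8.269/0.116² = 1229.0 N/m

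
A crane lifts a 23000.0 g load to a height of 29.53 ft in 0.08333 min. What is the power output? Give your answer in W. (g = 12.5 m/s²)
W = mgh = 23×12.5×9.001 = 2588 J
P = W/t = 2588/5 = 517.6 W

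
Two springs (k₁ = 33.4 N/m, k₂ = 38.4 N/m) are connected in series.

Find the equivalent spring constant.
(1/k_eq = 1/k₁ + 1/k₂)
1/k_eq = 1/33.4 + 1/38.4 = 0.055982; k_eq = 17.86 N/m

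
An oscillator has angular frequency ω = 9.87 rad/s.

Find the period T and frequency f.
T = 2π/ω = 2π/9.87 = 0.6366 s; f = ω/2π = 1.571 Hz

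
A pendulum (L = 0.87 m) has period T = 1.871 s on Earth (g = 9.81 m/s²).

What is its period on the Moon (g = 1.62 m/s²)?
T = 2π√(L/g), so T_moon/T_earth = √(g_earth/g_moon)
T_moon = 2π√(0.87/1.62) = 4.604 s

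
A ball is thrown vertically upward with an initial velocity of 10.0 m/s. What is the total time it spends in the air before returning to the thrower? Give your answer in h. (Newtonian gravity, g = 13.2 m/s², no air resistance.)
t_total = 2v₀/g (with unit conversion) = 0.0004209 h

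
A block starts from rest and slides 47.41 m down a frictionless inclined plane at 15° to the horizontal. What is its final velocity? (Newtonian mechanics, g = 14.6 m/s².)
a = g sin(θ) = 14.6 × sin(15°) = 3.78 m/s²
v = √(2ad) = √(2 × 3.78 × 47.41) = 18.93 m/s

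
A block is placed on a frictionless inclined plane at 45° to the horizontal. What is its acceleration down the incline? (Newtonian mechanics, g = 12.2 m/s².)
a = g sin(θ) = 12.2 × sin(45°) = 12.2 × 0.7071 = 8.63 m/s²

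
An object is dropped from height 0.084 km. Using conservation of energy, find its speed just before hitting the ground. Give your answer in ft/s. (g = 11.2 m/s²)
mgh = ½mv² → v = √(2gh) = √(2×11.2×84) = 43.38 m/s = 142.3 ft/s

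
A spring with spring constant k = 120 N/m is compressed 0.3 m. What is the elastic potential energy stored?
PE = ½kx² = ½×120×0.3² = 5.4 J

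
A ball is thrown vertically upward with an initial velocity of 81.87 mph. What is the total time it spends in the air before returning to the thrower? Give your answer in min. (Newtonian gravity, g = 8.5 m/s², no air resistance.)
t_total = 2v₀/g (with unit conversion) = 0.1435 min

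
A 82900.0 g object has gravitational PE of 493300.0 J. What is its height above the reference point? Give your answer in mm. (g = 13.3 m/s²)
PE = mgh → h = PE/(mg) = 4.933e+05 J / (82.9 kg × 13.3 m/s²) = 447.4 m = 447400.0 mm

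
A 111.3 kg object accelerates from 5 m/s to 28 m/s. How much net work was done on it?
W_net = ΔKE = ½m(v₂² − v₁²) = ½×111.3×(28² − 5²) = 42238.35 J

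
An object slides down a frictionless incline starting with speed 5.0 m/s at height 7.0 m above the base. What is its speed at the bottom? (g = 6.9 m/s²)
½mv₀² + mgh = ½mv² → v = √(v₀² + 2gh) = √(5² + 2×6.9×7) = 11.03 m/s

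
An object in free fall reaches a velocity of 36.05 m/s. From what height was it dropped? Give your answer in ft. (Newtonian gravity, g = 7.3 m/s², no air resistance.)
h = v²/(2g) (with unit conversion) = 292.0 ft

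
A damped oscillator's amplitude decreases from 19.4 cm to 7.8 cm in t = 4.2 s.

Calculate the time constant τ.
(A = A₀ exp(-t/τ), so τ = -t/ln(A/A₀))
A/A₀ = 7.8/19.4 = 0.4021; ln(A/A₀) = -0.9111
τ = −t/ln(A/A₀) = −4.2/-0.9111 = 4.61 s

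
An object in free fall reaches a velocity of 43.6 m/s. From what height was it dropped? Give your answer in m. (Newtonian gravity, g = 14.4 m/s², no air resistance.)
h = v²/(2g) = 66.01 m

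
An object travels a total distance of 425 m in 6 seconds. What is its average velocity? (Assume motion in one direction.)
v_avg = Δd / Δt = 425 / 6 = 70.83 m/s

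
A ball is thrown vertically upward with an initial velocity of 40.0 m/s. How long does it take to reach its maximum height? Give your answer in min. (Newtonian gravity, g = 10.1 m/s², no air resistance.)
t_up = v₀/g (with unit conversion) = 0.06601 min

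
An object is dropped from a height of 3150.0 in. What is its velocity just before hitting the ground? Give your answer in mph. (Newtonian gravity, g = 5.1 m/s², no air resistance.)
v = √(2gh) (with unit conversion) = 63.9 mph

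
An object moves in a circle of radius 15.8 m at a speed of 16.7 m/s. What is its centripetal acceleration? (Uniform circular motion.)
a_c = v²/r = 16.7²/15.8 = 278.89/15.8 = 17.65 m/s²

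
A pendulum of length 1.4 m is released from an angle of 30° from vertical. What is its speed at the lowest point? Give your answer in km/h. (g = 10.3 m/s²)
h = L(1 − cosθ) = 1.4×(1 − cos30°) = 0.1876 m
v = √(2gh) = √(2×10.3×0.1876) = 1.966 m/s = 7.076 km/h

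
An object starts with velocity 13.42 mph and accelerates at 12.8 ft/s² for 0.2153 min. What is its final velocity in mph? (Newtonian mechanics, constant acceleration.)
v = v₀ + at (with unit conversion) = 126.2 mph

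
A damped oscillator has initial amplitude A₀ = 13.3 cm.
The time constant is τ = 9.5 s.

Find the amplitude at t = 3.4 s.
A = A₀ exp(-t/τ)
A = A₀ exp(−t/τ) = 13.3×exp(−3.4/9.5) = 9.299 cm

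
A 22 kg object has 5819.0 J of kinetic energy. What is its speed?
KE = ½mv² → v = √(2KE/m) = √(2×5819.0/22) = 23.0 m/s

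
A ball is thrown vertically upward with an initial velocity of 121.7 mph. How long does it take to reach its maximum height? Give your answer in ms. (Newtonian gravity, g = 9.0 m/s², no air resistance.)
t_up = v₀/g (with unit conversion) = 6045.0 ms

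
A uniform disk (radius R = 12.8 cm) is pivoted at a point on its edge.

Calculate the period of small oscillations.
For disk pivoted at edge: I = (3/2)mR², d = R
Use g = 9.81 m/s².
I/m = (3/2)R² = 0.02458 m²; d = R = 0.128 m
T = 2π√((3/2)R²/(gR)) = 2π√(3R/(2g)) = 0.879 s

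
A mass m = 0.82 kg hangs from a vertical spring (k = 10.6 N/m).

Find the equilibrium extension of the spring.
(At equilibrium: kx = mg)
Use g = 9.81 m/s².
x_eq = mg/k = 0.82×9.81/10.6 = 0.7589 m = 75.89 cm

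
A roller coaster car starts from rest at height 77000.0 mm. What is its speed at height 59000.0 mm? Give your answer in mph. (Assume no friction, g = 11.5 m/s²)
mgh₁ = ½mv₂² + mgh₂ → v₂ = √(2g(h₁−h₂)) = √(2×11.5×(77−59)) = 20.35 m/s = 45.51 mph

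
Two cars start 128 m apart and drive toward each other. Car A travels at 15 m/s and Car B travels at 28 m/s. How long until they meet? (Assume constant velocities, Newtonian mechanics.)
Combined speed: v_combined = 15 + 28 = 43 m/s
Time to meet: t = d/43 = 128/43 = 2.98 s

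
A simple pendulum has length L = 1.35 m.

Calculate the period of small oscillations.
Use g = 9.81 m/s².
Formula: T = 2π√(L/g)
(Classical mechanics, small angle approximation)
T = 2π√(L/g) = 2π√(1.35/9.81) = 2.331 s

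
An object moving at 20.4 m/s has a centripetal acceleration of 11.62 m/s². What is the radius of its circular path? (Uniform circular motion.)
r = v²/a_c = 20.4²/11.62 = 35.81 m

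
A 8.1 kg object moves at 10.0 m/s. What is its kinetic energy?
KE = ½mv² = ½×8.1×10.0² = 405.0 J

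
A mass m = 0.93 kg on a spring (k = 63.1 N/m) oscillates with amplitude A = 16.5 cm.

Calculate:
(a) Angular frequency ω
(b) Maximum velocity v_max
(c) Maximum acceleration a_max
ω = √(k/m) = √(63.1/0.93) = 8.237 rad/s
v_max = ωA = 8.237×0.165 = 1.359 m/s
a_max = ω²A = 8.237²×0.165 = 11.2 m/s²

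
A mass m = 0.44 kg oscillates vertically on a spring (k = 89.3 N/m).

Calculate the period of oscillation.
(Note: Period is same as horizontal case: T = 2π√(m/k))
T = 2π√(m/k) = 2π√(0.44/89.3) = 0.441 s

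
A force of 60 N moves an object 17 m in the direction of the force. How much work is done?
W = Fd = 60×17 = 1020.0 J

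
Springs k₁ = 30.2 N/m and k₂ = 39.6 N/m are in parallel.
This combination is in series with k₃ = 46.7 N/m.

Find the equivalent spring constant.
k₁₂ = k₁ + k₂ = 69.8 N/m (parallel)
1/k_eq = 1/k₁₂ + 1/k₃ → k_eq = 27.98 N/m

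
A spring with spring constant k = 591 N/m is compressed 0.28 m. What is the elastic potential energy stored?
PE = ½kx² = ½×591×0.28² = 23.17 J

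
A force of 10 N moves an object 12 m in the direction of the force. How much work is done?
W = Fd = 10×12 = 120.0 J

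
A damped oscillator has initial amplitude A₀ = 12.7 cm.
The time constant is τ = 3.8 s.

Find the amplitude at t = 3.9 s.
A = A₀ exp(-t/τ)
A = A₀ exp(−t/τ) = 12.7×exp(−3.9/3.8) = 4.551 cm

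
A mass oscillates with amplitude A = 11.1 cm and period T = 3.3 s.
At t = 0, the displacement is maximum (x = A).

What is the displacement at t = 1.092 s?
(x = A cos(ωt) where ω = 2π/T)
ω = 2π/T = 2π/3.3 = 1.904 rad/s
x = A cos(ωt) = 11.1×cos(1.904×1.092) = -5.403 cm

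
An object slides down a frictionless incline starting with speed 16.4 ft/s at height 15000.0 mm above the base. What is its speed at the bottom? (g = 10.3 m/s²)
½mv₀² + mgh = ½mv² → v = √(v₀² + 2gh) = √(4.999² + 2×10.3×15) = 18.28 m/s = 59.96 ft/s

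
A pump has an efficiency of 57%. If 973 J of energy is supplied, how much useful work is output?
W_out = η × W_in = 0.57 × 973 = 554.61 J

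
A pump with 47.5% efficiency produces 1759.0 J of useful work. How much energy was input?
W_in = W_out/η = 1759.0/0.475 = 3703.2 J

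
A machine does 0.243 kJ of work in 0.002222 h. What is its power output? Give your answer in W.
P = W/t = 243 J / 7.999 s = 30.38 W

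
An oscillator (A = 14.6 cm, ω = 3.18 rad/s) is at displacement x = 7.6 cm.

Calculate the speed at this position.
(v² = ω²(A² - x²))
v = ω√(A² − x²) = 3.18×√(0.146² − 0.076²) = 0.3964 m/s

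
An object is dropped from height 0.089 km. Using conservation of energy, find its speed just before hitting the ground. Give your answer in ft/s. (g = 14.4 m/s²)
mgh = ½mv² → v = √(2gh) = √(2×14.4×89) = 50.63 m/s = 166.1 ft/s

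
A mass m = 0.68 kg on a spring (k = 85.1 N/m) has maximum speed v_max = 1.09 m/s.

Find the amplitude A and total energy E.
½mv²_max = ½kA² → A = v_max√(m/k) = 1.09×√(0.68/85.1) = 0.09744 m = 9.744 cm
E = ½mv²_max = ½×0.68×1.09² = 0.404 J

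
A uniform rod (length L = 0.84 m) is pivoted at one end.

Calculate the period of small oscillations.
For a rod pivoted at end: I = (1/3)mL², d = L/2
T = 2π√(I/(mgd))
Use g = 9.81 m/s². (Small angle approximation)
I/m = (1/3)L² = 0.2352 m²; d = L/2 = 0.42 m
T = 2π√(I/(mgd)) = 2π√(0.2352/(9.81×0.42)) = 1.501 s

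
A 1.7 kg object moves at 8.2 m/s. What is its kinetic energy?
KE = ½mv² = ½×1.7×8.2² = 57.154 J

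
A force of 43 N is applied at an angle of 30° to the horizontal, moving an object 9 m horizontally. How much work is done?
W = Fd cosθ = 43×9×cos(30°) = 335.15 J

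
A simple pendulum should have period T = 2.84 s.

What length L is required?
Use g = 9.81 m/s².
T = 2π√(L/g) → L = g(T/2π)² = 9.81×(2.84/2π)² = 2.004 m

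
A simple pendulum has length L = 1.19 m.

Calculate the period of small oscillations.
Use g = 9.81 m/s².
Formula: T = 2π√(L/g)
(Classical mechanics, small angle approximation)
T = 2π√(L/g) = 2π√(1.19/9.81) = 2.188 s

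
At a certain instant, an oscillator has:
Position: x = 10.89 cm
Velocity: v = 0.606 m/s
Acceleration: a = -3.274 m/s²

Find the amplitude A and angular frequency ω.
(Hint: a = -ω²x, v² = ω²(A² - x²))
a = −ω²x → ω = √(|a|/x) = √(3.274/0.1089) = 5.483 rad/s
v² = ω²(A² − x²) → A = √(x² + v²/ω²) = √(0.1089² + 0.606²/5.483²) = 0.1552 m = 15.52 cm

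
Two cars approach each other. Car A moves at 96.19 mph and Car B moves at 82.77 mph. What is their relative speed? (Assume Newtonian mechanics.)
v_rel = v_A + v_B = 96.19 + 82.77 = 179.0 mph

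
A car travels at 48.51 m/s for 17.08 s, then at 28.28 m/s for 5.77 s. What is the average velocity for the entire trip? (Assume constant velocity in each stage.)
d₁ = v₁t₁ = 48.51 × 17.08 = 828.551 m
d₂ = v₂t₂ = 28.28 × 5.77 = 163.176 m
d_total = 991.73 m, t_total = 22.85 s
v_avg = d_total/t_total = 991.73/22.85 = 43.4 m/s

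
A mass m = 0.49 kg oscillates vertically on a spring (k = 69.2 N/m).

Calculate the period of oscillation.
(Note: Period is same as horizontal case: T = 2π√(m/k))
T = 2π√(m/k) = 2π√(0.49/69.2) = 0.5287 s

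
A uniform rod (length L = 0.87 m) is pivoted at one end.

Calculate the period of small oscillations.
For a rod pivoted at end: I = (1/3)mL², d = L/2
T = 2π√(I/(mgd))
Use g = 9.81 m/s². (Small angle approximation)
I/m = (1/3)L² = 0.2523 m²; d = L/2 = 0.435 m
T = 2π√(I/(mgd)) = 2π√(0.2523/(9.81×0.435)) = 1.528 s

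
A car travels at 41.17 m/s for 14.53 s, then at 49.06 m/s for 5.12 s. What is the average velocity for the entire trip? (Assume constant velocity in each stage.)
d₁ = v₁t₁ = 41.17 × 14.53 = 598.2 m
d₂ = v₂t₂ = 49.06 × 5.12 = 251.187 m
d_total = 849.39 m, t_total = 19.65 s
v_avg = d_total/t_total = 849.39/19.65 = 43.23 m/s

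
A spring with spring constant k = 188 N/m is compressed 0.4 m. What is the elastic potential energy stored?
PE = ½kx² = ½×188×0.4² = 15.04 J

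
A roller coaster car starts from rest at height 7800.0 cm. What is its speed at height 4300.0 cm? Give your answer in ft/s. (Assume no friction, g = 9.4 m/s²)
mgh₁ = ½mv₂² + mgh₂ → v₂ = √(2g(h₁−h₂)) = √(2×9.4×(78−43)) = 25.65 m/s = 84.16 ft/s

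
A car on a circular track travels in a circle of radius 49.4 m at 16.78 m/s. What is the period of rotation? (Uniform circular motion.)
T = 2πr/v = 2π×49.4/16.78 = 18.5 s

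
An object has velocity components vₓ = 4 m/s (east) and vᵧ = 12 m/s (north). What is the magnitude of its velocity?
|v| = √(vₓ² + vᵧ²) = √(4² + 12²) = √(160) = 12.65 m/s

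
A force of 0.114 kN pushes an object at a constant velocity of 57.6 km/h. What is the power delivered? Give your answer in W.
P = Fv = 114 N × 16 m/s = 1824 W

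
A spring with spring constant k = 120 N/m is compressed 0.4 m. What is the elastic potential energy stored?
PE = ½kx² = ½×120×0.4² = 9.6 J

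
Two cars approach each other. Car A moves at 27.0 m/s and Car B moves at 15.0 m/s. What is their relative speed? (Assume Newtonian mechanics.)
v_rel = v_A + v_B = 27.0 + 15.0 = 42.0 m/s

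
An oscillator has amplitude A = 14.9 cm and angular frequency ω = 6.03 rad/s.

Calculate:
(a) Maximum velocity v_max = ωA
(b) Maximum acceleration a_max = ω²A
v_max = ωA = 6.03×0.149 = 0.8985 m/s
a_max = ω²A = 6.03²×0.149 = 5.418 m/s²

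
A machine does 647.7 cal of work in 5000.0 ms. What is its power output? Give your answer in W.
P = W/t = 2710 J / 5 s = 542 W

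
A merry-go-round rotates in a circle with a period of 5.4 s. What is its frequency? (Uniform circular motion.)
f = 1/T = 1/5.4 = 0.1852 Hz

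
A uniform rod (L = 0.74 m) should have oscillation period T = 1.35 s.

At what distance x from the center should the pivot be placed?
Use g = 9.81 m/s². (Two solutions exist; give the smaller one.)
T = 2π√((L²/12 + x²)/(gx)). Let c = T²g/(4π²) = 0.4529.
x² − cx + L²/12 = 0 → x = (c − √(c² − L²/3))/2 = 0.1513 m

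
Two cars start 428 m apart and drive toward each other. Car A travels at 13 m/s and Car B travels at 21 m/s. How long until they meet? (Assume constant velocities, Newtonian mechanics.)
Combined speed: v_combined = 13 + 21 = 34 m/s
Time to meet: t = d/34 = 428/34 = 12.59 s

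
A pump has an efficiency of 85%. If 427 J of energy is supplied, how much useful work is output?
W_out = η × W_in = 0.85 × 427 = 362.95 J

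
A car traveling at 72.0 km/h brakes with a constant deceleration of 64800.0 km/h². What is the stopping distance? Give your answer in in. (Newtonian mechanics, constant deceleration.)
d = v₀² / (2a) (with unit conversion) = 1575.0 in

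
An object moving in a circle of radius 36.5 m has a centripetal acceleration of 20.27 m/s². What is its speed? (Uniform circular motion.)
v = √(a_c × r) = √(20.27 × 36.5) = 27.2 m/s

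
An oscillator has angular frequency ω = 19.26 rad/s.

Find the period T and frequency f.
T = 2π/ω = 2π/19.26 = 0.3262 s; f = ω/2π = 3.065 Hz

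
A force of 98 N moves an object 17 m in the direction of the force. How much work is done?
W = Fd = 98×17 = 1666.0 J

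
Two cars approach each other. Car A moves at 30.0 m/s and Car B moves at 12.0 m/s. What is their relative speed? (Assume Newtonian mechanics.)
v_rel = v_A + v_B = 30.0 + 12.0 = 42.0 m/s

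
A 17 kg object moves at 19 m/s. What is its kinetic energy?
KE = ½mv² = ½×17×19² = 3068.5 J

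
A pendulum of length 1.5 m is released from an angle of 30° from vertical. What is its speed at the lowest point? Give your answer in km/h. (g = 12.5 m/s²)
h = L(1 − cosθ) = 1.5×(1 − cos30°) = 0.201 m
v = √(2gh) = √(2×12.5×0.201) = 2.241 m/s = 8.069 km/h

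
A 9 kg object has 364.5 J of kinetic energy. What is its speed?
KE = ½mv² → v = √(2KE/m) = √(2×364.5/9) = 9.0 m/s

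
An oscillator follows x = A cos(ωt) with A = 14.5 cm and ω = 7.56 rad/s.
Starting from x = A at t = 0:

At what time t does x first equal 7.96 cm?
cos(ωt) = x/A = 7.96/14.5 = 0.549
ωt = arccos(0.549) = 0.9897 rad
t = 0.9897/7.56 = 0.1309 s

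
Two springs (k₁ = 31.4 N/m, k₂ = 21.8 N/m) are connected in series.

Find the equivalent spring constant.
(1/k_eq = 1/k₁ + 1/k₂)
1/k_eq = 1/31.4 + 1/21.8 = 0.077719; k_eq = 12.87 N/m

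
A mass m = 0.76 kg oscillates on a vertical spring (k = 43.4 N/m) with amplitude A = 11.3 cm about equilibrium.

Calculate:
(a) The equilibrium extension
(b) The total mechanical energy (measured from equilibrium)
x_eq = mg/k = 0.76×9.81/43.4 = 0.1718 m = 17.18 cm
E = ½kA² = ½×43.4×(0.113)² = 0.2771 J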